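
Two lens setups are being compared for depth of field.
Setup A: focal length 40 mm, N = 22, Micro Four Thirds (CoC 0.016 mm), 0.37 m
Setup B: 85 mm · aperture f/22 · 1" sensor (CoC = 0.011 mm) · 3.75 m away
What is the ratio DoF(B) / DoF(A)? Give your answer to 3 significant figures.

17.3

Setup A: H = 40²/(22×0.016) + 40 ≈ 4585.5 mm; DoF = Df − Dn = 398.965 − 344.956 ≈ 54.009 mm.
Setup B: H = 85²/(22×0.011) + 85 ≈ 29940.4 mm; DoF = Df − Dn = 4274.76 − 3339.99 ≈ 934.77 mm.
Ratio = 934.77 / 54.009 ≈ 17.3.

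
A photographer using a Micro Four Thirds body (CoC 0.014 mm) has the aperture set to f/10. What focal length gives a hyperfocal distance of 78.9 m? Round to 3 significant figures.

105 mm

From H = f²/(N·c) + f, with f ≪ H: f ≈ √(H·N·c) = √(78900 × 10 × 0.014) = √11046 ≈ 105.1 mm.
The +f correction barely moves this — solving exactly, f² + N·c·f − N·c·H = 0 ⇒ f = (−N·c + √((N·c)² + 4·N·c·H))/2 = (−0.14 + √44184)/2 ≈ 105.03 mm, so f ≈ 105 mm.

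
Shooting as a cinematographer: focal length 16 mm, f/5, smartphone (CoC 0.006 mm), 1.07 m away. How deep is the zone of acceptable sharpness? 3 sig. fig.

268 mm

Hyperfocal distance H = f²/(N·c) + f = 16²/(5 × 0.006) + 16 = 256/0.03 + 16 ≈ 8549.3 mm ≈ 8.549 m.
Near limit Dn = s·(H − f)/(H + s − 2f) = 1070 × (8549.3 − 16) / (8549.3 + 1070 − 2 × 16) = 1070 × 8533.3 / 9587.3 ≈ 952.37 mm.
Far limit Df = s·(H − f)/(H − s) = 1070 × (8549.3 − 16) / (8549.3 − 1070) = 1070 × 8533.3 / 7479.3 ≈ 1220.79 mm.
Depth of field = Df − Dn = 1220.79 − 952.37 ≈ 268.42 mm.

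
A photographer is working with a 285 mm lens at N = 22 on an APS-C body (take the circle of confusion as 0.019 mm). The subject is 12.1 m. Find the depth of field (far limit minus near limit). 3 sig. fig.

1.48 m

Hyperfocal distance H = f²/(N·c) + f = 285²/(22 × 0.019) + 285 = 81225/0.418 + 285 ≈ 194603.2 mm ≈ 194.6 m.
Near limit Dn = s·(H − f)/(H + s − 2f) = 12100 × (194603.2 − 285) / (194603.2 + 12100 − 2 × 285) = 12100 × 194318.2 / 206133.2 ≈ 11406.5 mm.
Far limit Df = s·(H − f)/(H − s) = 12100 × (194603.2 − 285) / (194603.2 − 12100) = 12100 × 194318.2 / 182503.2 ≈ 12883.3 mm.
Depth of field = Df − Dn = 12883.3 − 11406.5 ≈ 1476.8 mm ≈ 1.48 m.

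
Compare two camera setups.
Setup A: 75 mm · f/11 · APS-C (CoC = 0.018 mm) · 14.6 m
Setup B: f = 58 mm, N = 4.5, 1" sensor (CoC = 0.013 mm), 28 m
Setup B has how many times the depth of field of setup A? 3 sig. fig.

Setup A: H = 75²/(11×0.018) + 75 ≈ 28484.1 mm; DoF = Df − Dn = 29874 − 9661 ≈ 20213 mm.
Setup B: H = 58²/(4.5×0.013) + 58 ≈ 57562.3 mm; DoF = Df − Dn = 54465 − 18844 ≈ 35621 mm.
Ratio = 35621 / 20213 ≈ 1.76.

1.76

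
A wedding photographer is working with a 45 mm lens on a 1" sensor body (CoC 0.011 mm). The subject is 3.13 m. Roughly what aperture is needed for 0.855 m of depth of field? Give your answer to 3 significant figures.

f/8

Write h = H − f = f²/(N·c). The thin-lens limits are Dn = s·h/(h + (s−f)) and Df = s·h/(h − (s−f)), so DoF = Df − Dn = 2·s·(s−f)·h / (h² − (s−f)²).
That is a quadratic in h: DoF·h² − 2·s·(s−f)·h − DoF·(s−f)² = 0 ⇒ h = (s−f)·(s + √(s² + DoF²)) / DoF = 3085 × (3130 + √(3130² + 855²)) / 855 = 3085 × (3130 + 3244.68) / 855 ≈ 23001 mm.
Then N = f²/(c·h) = 45² / (0.011 × 23001) = 2025 / 253.01 ≈ 8.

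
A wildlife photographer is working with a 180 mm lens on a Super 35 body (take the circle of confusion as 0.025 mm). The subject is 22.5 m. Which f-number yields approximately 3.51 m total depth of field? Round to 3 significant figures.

Write h = H − f = f²/(N·c). The thin-lens limits are Dn = s·h/(h + (s−f)) and Df = s·h/(h − (s−f)), so DoF = Df − Dn = 2·s·(s−f)·h / (h² − (s−f)²).
That is a quadratic in h: DoF·h² − 2·s·(s−f)·h − DoF·(s−f)² = 0 ⇒ h = (s−f)·(s + √(s² + DoF²)) / DoF = 22320 × (22500 + √(22500² + 3510²)) / 3510 = 22320 × (22500 + 22772.1) / 3510 ≈ 287884 mm.
Then N = f²/(c·h) = 180² / (0.025 × 287884) = 32400 / 7197.1 ≈ 4.50.

f/4.50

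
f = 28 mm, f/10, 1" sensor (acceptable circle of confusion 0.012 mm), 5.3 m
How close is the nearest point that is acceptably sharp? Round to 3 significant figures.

2.93 m

Hyperfocal distance H = f²/(N·c) + f = 28²/(10 × 0.012) + 28 = 784/0.12 + 28 ≈ 6561.3 mm ≈ 6.561 m.
Near limit Dn = s·(H − f)/(H + s − 2f) = 5300 × (6561.3 − 28) / (6561.3 + 5300 − 2 × 28) = 5300 × 6533.3 / 11805.3 ≈ 2933.1 mm ≈ 2.93 m.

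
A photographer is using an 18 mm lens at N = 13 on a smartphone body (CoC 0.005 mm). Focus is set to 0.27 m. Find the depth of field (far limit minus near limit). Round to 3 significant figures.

Hyperfocal distance H = f²/(N·c) + f = 18²/(13 × 0.005) + 18 = 324/0.065 + 18 ≈ 5002.6 mm ≈ 5.003 m.
Near limit Dn = s·(H − f)/(H + s − 2f) = 270 × (5002.6 − 18) / (5002.6 + 270 − 2 × 18) = 270 × 4984.6 / 5236.6 ≈ 257.007 mm.
Far limit Df = s·(H − f)/(H − s) = 270 × (5002.6 − 18) / (5002.6 − 270) = 270 × 4984.6 / 4732.6 ≈ 284.377 mm.
Depth of field = Df − Dn = 284.377 − 257.007 ≈ 27.370 mm.

27.4 mm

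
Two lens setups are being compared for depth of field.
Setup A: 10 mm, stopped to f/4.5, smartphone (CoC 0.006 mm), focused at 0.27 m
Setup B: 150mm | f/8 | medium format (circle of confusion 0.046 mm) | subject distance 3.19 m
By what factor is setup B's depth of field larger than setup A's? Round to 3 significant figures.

8.35

Setup A: H = 10²/(4.5×0.006) + 10 ≈ 3713.7 mm; DoF = Df − Dn = 290.385 − 252.289 ≈ 38.096 mm.
Setup B: H = 150²/(8×0.046) + 150 ≈ 61291.3 mm; DoF = Df − Dn = 3356.91 − 3038.90 ≈ 318.01 mm.
Ratio = 318.01 / 38.096 ≈ 8.35.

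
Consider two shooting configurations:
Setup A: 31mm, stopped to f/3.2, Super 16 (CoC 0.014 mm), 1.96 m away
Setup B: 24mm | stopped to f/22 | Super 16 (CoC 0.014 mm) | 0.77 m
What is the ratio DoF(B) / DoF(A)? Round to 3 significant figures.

2.06

Setup A: H = 31²/(3.2×0.014) + 31 ≈ 21481.9 mm; DoF = Df − Dn = 2153.67 − 1798.29 ≈ 355.38 mm.
Setup B: H = 24²/(22×0.014) + 24 ≈ 1894.1 mm; DoF = Df − Dn = 1280.99 − 550.43 ≈ 730.56 mm.
Ratio = 730.56 / 355.38 ≈ 2.06.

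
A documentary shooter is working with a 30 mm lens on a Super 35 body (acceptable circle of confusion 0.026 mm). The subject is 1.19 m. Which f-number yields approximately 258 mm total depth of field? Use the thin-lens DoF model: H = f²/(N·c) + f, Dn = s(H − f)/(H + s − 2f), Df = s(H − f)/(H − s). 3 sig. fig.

Write h = H − f = f²/(N·c). The thin-lens limits are Dn = s·h/(h + (s−f)) and Df = s·h/(h − (s−f)), so DoF = Df − Dn = 2·s·(s−f)·h / (h² − (s−f)²).
That is a quadratic in h: DoF·h² − 2·s·(s−f)·h − DoF·(s−f)² = 0 ⇒ h = (s−f)·(s + √(s² + DoF²)) / DoF = 1160 × (1190 + √(1190² + 258²)) / 258 = 1160 × (1190 + 1217.65) / 258 ≈ 10825 mm.
Then N = f²/(c·h) = 30² / (0.026 × 10825) = 900 / 281.45 ≈ 3.20.

f/3.20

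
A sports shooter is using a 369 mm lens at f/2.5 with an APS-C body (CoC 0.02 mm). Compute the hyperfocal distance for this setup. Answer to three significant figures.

Hyperfocal distance H = f²/(N·c) + f = 369²/(2.5 × 0.02) + 369 = 136161/0.05 + 369 ≈ 2723589.0 mm ≈ 2720 m.

2720 m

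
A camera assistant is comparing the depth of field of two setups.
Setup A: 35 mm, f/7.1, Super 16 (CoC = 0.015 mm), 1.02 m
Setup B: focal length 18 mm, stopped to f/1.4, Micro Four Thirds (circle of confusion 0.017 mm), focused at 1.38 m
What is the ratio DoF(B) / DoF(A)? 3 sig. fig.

Setup A: H = 35²/(7.1×0.015) + 35 ≈ 11537.3 mm; DoF = Df − Dn = 1115.53 − 939.54 ≈ 175.99 mm.
Setup B: H = 18²/(1.4×0.017) + 18 ≈ 13631.4 mm; DoF = Df − Dn = 1533.42 − 1254.49 ≈ 278.93 mm.
Ratio = 278.93 / 175.99 ≈ 1.58.

1.58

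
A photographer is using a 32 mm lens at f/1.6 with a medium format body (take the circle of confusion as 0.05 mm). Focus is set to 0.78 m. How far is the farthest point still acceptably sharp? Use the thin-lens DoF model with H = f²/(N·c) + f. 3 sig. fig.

0.828 m

Hyperfocal distance H = f²/(N·c) + f = 32²/(1.6 × 0.05) + 32 = 1024/0.08 + 32 ≈ 12832.0 mm ≈ 12.83 m.
Far limit Df = s·(H − f)/(H − s) = 780 × (12832.0 − 32) / (12832.0 − 780) = 780 × 12800.0 / 12052.0 ≈ 828.41 mm ≈ 0.828 m.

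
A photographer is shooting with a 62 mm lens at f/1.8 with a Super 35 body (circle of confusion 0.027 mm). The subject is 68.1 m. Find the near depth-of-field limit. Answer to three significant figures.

36.6 m

Hyperfocal distance H = f²/(N·c) + f = 62²/(1.8 × 0.027) + 62 = 3844/0.0486 + 62 ≈ 79156.7 mm ≈ 79.16 m.
Near limit Dn = s·(H − f)/(H + s − 2f) = 68100 × (79156.7 − 62) / (79156.7 + 68100 − 2 × 62) = 68100 × 79094.7 / 147132.7 ≈ 36609 mm ≈ 36.6 m.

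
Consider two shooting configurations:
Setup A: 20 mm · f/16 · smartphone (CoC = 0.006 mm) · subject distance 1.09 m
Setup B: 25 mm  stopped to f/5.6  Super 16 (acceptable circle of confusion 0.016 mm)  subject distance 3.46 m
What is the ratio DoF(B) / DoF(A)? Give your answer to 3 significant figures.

Setup A: H = 20²/(16×0.006) + 20 ≈ 4186.7 mm; DoF = Df − Dn = 1466.63 − 867.28 ≈ 599.35 mm.
Setup B: H = 25²/(5.6×0.016) + 25 ≈ 7000.4 mm; DoF = Df − Dn = 6816.9 − 2318.3 ≈ 4498.6 mm.
Ratio = 4498.6 / 599.35 ≈ 7.51.

7.51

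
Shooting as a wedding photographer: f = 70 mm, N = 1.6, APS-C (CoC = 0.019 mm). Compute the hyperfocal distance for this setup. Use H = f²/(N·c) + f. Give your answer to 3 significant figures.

Hyperfocal distance H = f²/(N·c) + f = 70²/(1.6 × 0.019) + 70 = 4900/0.0304 + 70 ≈ 161254.2 mm ≈ 161 m.

161 m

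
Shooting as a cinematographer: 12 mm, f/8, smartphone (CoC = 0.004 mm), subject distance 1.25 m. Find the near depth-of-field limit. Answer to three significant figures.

0.980 m

Hyperfocal distance H = f²/(N·c) + f = 12²/(8 × 0.004) + 12 = 144/0.032 + 12 ≈ 4512.0 mm ≈ 4.512 m.
Near limit Dn = s·(H − f)/(H + s − 2f) = 1250 × (4512.0 − 12) / (4512.0 + 1250 − 2 × 12) = 1250 × 4500.0 / 5738.0 ≈ 980.31 mm ≈ 0.980 m.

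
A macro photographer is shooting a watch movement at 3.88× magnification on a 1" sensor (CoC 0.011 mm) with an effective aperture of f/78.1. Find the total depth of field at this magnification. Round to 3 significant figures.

At magnification m, DoF ≈ 2·N_eff·c/m² = 2 × 78.1 × 0.011 / 3.88² = 1.718 / 15.05 ≈ 0.114 mm.

0.114 mm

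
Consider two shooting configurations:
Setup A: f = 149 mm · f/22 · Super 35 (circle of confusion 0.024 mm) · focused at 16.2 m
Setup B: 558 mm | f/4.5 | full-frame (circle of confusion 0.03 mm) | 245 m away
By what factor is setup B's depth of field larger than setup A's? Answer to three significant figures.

3.63

Setup A: H = 149²/(22×0.024) + 149 ≈ 42196.3 mm; DoF = Df − Dn = 26202 − 11724 ≈ 14478 mm.
Setup B: H = 558²/(4.5×0.03) + 558 ≈ 2306958.0 mm; DoF = Df − Dn = 274044 − 221522 ≈ 52522 mm.
Ratio = 52522 / 14478 ≈ 3.63.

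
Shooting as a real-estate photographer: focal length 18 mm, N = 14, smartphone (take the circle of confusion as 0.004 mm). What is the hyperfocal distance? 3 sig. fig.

5.80 m

Hyperfocal distance H = f²/(N·c) + f = 18²/(14 × 0.004) + 18 = 324/0.056 + 18 ≈ 5803.7 mm ≈ 5.80 m.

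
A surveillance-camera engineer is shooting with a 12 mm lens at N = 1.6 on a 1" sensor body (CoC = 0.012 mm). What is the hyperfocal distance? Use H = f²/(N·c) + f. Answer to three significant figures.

Hyperfocal distance H = f²/(N·c) + f = 12²/(1.6 × 0.012) + 12 = 144/0.0192 + 12 ≈ 7512.0 mm ≈ 7.51 m.

7.51 m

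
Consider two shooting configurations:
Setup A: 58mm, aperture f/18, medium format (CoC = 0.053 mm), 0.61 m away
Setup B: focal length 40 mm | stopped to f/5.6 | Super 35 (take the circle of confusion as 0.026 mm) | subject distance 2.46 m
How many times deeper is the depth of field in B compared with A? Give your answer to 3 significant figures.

5.82

Setup A: H = 58²/(18×0.053) + 58 ≈ 3584.2 mm; DoF = Df − Dn = 723.21 − 527.43 ≈ 195.78 mm.
Setup B: H = 40²/(5.6×0.026) + 40 ≈ 11029.0 mm; DoF = Df − Dn = 3154.7 − 2016.0 ≈ 1138.7 mm.
Ratio = 1138.7 / 195.78 ≈ 5.82.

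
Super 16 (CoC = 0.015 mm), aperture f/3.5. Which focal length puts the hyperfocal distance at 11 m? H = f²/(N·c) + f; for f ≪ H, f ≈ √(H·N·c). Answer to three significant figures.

24.0 mm

From H = f²/(N·c) + f, with f ≪ H: f ≈ √(H·N·c) = √(11000 × 3.5 × 0.015) = √577.50 ≈ 24.03 mm.
The +f correction barely moves this — solving exactly, f² + N·c·f − N·c·H = 0 ⇒ f = (−N·c + √((N·c)² + 4·N·c·H))/2 = (−0.0525 + √2310.0)/2 ≈ 24.005 mm, so f ≈ 24.0 mm.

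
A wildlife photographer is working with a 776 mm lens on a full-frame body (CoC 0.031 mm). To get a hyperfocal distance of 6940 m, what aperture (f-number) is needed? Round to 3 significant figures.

Rearrange H = f²/(N·c) + f for N: N = f² / ((H − f)·c).
N = 776² / ((6940000 − 776) × 0.031) = 602176 / 215116 ≈ 2.80.

f/2.80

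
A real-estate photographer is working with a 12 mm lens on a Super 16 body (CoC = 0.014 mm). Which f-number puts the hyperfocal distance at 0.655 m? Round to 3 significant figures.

f/16

Rearrange H = f²/(N·c) + f for N: N = f² / ((H − f)·c).
N = 12² / ((655 − 12) × 0.014) = 144 / 9.002 ≈ 16.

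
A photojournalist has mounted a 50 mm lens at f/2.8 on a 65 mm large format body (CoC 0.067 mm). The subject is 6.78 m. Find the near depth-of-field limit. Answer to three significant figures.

4.50 m

Hyperfocal distance H = f²/(N·c) + f = 50²/(2.8 × 0.067) + 50 = 2500/0.1876 + 50 ≈ 13376.2 mm ≈ 13.38 m.
Near limit Dn = s·(H − f)/(H + s − 2f) = 6780 × (13376.2 − 50) / (13376.2 + 6780 − 2 × 50) = 6780 × 13326.2 / 20056.2 ≈ 4504.9 mm ≈ 4.50 m.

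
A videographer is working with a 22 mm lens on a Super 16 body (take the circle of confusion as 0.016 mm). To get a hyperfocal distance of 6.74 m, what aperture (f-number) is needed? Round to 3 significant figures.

Rearrange H = f²/(N·c) + f for N: N = f² / ((H − f)·c).
N = 22² / ((6740 − 22) × 0.016) = 484 / 107.5 ≈ 4.50.

f/4.50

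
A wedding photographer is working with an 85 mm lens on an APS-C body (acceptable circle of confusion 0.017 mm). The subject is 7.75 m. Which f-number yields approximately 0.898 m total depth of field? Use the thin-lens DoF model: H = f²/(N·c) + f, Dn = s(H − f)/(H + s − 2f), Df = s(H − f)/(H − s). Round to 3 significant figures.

Write h = H − f = f²/(N·c). The thin-lens limits are Dn = s·h/(h + (s−f)) and Df = s·h/(h − (s−f)), so DoF = Df − Dn = 2·s·(s−f)·h / (h² − (s−f)²).
That is a quadratic in h: DoF·h² − 2·s·(s−f)·h − DoF·(s−f)² = 0 ⇒ h = (s−f)·(s + √(s² + DoF²)) / DoF = 7665 × (7750 + √(7750² + 898²)) / 898 = 7665 × (7750 + 7801.85) / 898 ≈ 132745 mm.
Then N = f²/(c·h) = 85² / (0.017 × 132745) = 7225 / 2256.7 ≈ 3.20.

f/3.20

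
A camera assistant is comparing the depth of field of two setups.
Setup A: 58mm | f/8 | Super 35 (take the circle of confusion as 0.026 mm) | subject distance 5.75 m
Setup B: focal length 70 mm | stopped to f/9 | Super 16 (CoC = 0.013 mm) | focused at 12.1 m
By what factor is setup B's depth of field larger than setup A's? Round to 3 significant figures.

1.64

Setup A: H = 58²/(8×0.026) + 58 ≈ 16231.1 mm; DoF = Df − Dn = 8872.7 − 4253.1 ≈ 4619.6 mm.
Setup B: H = 70²/(9×0.013) + 70 ≈ 41950.3 mm; DoF = Df − Dn = 16976.4 − 9399.9 ≈ 7576.5 mm.
Ratio = 7576.5 / 4619.6 ≈ 1.64.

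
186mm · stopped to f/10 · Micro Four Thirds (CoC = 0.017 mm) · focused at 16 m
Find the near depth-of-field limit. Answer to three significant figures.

Hyperfocal distance H = f²/(N·c) + f = 186²/(10 × 0.017) + 186 = 34596/0.17 + 186 ≈ 203691.9 mm ≈ 203.7 m.
Near limit Dn = s·(H − f)/(H + s − 2f) = 16000 × (203691.9 − 186) / (203691.9 + 16000 − 2 × 186) = 16000 × 203505.9 / 219319.9 ≈ 14846 mm ≈ 14.8 m.

14.8 m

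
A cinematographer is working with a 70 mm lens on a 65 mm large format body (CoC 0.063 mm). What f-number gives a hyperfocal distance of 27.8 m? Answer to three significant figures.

f/2.80

Rearrange H = f²/(N·c) + f for N: N = f² / ((H − f)·c).
N = 70² / ((27800 − 70) × 0.063) = 4900 / 1747 ≈ 2.80.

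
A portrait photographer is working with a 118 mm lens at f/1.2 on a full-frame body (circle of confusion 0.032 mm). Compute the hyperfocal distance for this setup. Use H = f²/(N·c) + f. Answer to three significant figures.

363 m

Hyperfocal distance H = f²/(N·c) + f = 118²/(1.2 × 0.032) + 118 = 13924/0.0384 + 118 ≈ 362722.2 mm ≈ 363 m.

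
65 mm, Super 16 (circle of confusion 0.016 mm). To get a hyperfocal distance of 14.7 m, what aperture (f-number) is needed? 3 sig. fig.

Rearrange H = f²/(N·c) + f for N: N = f² / ((H − f)·c).
N = 65² / ((14700 − 65) × 0.016) = 4225 / 234.2 ≈ 18.

f/18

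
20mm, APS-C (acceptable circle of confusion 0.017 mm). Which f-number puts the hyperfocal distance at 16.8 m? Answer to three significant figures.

Rearrange H = f²/(N·c) + f for N: N = f² / ((H − f)·c).
N = 20² / ((16800 − 20) × 0.017) = 400 / 285.3 ≈ 1.40.

f/1.40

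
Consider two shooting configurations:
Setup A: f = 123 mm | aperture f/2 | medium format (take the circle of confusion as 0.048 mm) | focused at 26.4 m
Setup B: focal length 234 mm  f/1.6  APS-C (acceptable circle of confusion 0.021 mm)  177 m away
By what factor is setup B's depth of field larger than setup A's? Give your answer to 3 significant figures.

Setup A: H = 123²/(2×0.048) + 123 ≈ 157716.8 mm; DoF = Df − Dn = 31682.7 − 22627.2 ≈ 9055.5 mm.
Setup B: H = 234²/(1.6×0.021) + 234 ≈ 1629876.9 mm; DoF = Df − Dn = 198535 − 159680 ≈ 38855 mm.
Ratio = 38855 / 9055.5 ≈ 4.29.

4.29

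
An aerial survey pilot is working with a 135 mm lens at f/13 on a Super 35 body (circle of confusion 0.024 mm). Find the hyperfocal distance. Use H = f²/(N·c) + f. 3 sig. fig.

Hyperfocal distance H = f²/(N·c) + f = 135²/(13 × 0.024) + 135 = 18225/0.312 + 135 ≈ 58548.5 mm ≈ 58.5 m.

58.5 m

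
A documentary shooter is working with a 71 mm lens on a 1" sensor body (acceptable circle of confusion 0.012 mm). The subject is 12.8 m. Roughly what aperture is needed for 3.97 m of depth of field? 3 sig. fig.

f/5

Write h = H − f = f²/(N·c). The thin-lens limits are Dn = s·h/(h + (s−f)) and Df = s·h/(h − (s−f)), so DoF = Df − Dn = 2·s·(s−f)·h / (h² − (s−f)²).
That is a quadratic in h: DoF·h² − 2·s·(s−f)·h − DoF·(s−f)² = 0 ⇒ h = (s−f)·(s + √(s² + DoF²)) / DoF = 12729 × (12800 + √(12800² + 3970²)) / 3970 = 12729 × (12800 + 13401.5) / 3970 ≈ 84010 mm.
Then N = f²/(c·h) = 71² / (0.012 × 84010) = 5041 / 1008.1 ≈ 5.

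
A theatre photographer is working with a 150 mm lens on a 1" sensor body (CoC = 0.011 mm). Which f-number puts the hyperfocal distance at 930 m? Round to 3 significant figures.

f/2.20

Rearrange H = f²/(N·c) + f for N: N = f² / ((H − f)·c).
N = 150² / ((930000 − 150) × 0.011) = 22500 / 10228 ≈ 2.20.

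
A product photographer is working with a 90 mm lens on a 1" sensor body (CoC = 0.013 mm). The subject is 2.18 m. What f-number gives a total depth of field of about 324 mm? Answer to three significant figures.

Write h = H − f = f²/(N·c). The thin-lens limits are Dn = s·h/(h + (s−f)) and Df = s·h/(h − (s−f)), so DoF = Df − Dn = 2·s·(s−f)·h / (h² − (s−f)²).
That is a quadratic in h: DoF·h² − 2·s·(s−f)·h − DoF·(s−f)² = 0 ⇒ h = (s−f)·(s + √(s² + DoF²)) / DoF = 2090 × (2180 + √(2180² + 324²)) / 324 = 2090 × (2180 + 2203.95) / 324 ≈ 28279 mm.
Then N = f²/(c·h) = 90² / (0.013 × 28279) = 8100 / 367.63 ≈ 22.

f/22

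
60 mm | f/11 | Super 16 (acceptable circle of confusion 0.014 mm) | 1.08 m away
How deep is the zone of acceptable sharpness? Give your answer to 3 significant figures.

Hyperfocal distance H = f²/(N·c) + f = 60²/(11 × 0.014) + 60 = 3600/0.154 + 60 ≈ 23436.6 mm ≈ 23.44 m.
Near limit Dn = s·(H − f)/(H + s − 2f) = 1080 × (23436.6 − 60) / (23436.6 + 1080 − 2 × 60) = 1080 × 23376.6 / 24396.6 ≈ 1034.846 mm.
Far limit Df = s·(H − f)/(H − s) = 1080 × (23436.6 − 60) / (23436.6 − 1080) = 1080 × 23376.6 / 22356.6 ≈ 1129.274 mm.
Depth of field = Df − Dn = 1129.274 − 1034.846 ≈ 94.428 mm.

94.4 mm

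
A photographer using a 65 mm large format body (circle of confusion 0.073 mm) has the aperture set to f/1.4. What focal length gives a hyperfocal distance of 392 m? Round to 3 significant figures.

200 mm

From H = f²/(N·c) + f, with f ≪ H: f ≈ √(H·N·c) = √(392000 × 1.4 × 0.073) = √40062 ≈ 200.2 mm.
The +f correction barely moves this — solving exactly, f² + N·c·f − N·c·H = 0 ⇒ f = (−N·c + √((N·c)² + 4·N·c·H))/2 = (−0.1022 + √160250)/2 ≈ 200.10 mm, so f ≈ 200 mm.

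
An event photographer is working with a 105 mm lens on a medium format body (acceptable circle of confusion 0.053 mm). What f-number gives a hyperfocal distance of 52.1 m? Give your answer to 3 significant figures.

Rearrange H = f²/(N·c) + f for N: N = f² / ((H − f)·c).
N = 105² / ((52100 − 105) × 0.053) = 11025 / 2756 ≈ 4.

f/4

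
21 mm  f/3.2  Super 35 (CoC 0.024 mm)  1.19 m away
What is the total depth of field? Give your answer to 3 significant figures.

0.505 m

Hyperfocal distance H = f²/(N·c) + f = 21²/(3.2 × 0.024) + 21 = 441/0.0768 + 21 ≈ 5763.2 mm ≈ 5.763 m.
Near limit Dn = s·(H − f)/(H + s − 2f) = 1190 × (5763.2 − 21) / (5763.2 + 1190 − 2 × 21) = 1190 × 5742.2 / 6911.2 ≈ 988.72 mm.
Far limit Df = s·(H − f)/(H − s) = 1190 × (5763.2 − 21) / (5763.2 − 1190) = 1190 × 5742.2 / 4573.2 ≈ 1494.19 mm.
Depth of field = Df − Dn = 1494.19 − 988.72 ≈ 505.47 mm ≈ 0.505 m.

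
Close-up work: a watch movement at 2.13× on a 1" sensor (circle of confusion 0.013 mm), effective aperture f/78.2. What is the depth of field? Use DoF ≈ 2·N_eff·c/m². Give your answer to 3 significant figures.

0.448 mm

At magnification m, DoF ≈ 2·N_eff·c/m² = 2 × 78.2 × 0.013 / 2.13² = 2.033 / 4.537 ≈ 0.448 mm.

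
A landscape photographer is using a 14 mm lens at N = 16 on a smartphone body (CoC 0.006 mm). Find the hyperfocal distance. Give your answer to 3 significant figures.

2.06 m

Hyperfocal distance H = f²/(N·c) + f = 14²/(16 × 0.006) + 14 = 196/0.096 + 14 ≈ 2055.7 mm ≈ 2.06 m.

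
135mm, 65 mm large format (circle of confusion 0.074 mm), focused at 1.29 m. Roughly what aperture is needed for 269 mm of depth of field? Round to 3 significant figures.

f/22

Write h = H − f = f²/(N·c). The thin-lens limits are Dn = s·h/(h + (s−f)) and Df = s·h/(h − (s−f)), so DoF = Df − Dn = 2·s·(s−f)·h / (h² − (s−f)²).
That is a quadratic in h: DoF·h² − 2·s·(s−f)·h − DoF·(s−f)² = 0 ⇒ h = (s−f)·(s + √(s² + DoF²)) / DoF = 1155 × (1290 + √(1290² + 269²)) / 269 = 1155 × (1290 + 1317.75) / 269 ≈ 11197 mm.
Then N = f²/(c·h) = 135² / (0.074 × 11197) = 18225 / 828.57 ≈ 22.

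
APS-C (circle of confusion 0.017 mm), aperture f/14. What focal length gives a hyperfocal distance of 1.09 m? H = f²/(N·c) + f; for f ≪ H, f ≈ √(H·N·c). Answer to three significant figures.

From H = f²/(N·c) + f, with f ≪ H: f ≈ √(H·N·c) = √(1090 × 14 × 0.017) = √259.42 ≈ 16.11 mm.
Exact: f² + N·c·f − N·c·H = 0 ⇒ f = (−N·c + √((N·c)² + 4·N·c·H))/2 = (−0.238 + √1037.7)/2 ≈ 15.988 mm ≈ 16.0 mm.

16.0 mm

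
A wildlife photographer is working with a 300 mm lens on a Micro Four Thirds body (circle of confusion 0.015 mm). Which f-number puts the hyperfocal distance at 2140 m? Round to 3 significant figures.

Rearrange H = f²/(N·c) + f for N: N = f² / ((H − f)·c).
N = 300² / ((2140000 − 300) × 0.015) = 90000 / 32096 ≈ 2.80.

f/2.80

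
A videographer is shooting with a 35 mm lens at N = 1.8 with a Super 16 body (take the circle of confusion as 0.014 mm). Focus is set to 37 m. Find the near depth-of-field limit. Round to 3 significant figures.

Hyperfocal distance H = f²/(N·c) + f = 35²/(1.8 × 0.014) + 35 = 1225/0.0252 + 35 ≈ 48646.1 mm ≈ 48.65 m.
Near limit Dn = s·(H − f)/(H + s − 2f) = 37000 × (48646.1 − 35) / (48646.1 + 37000 − 2 × 35) = 37000 × 48611.1 / 85576.1 ≈ 21018 mm ≈ 21.0 m.

21.0 m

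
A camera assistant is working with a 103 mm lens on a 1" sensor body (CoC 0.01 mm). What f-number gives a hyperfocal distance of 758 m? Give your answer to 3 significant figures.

Rearrange H = f²/(N·c) + f for N: N = f² / ((H − f)·c).
N = 103² / ((758000 − 103) × 0.01) = 10609 / 7579 ≈ 1.40.

f/1.40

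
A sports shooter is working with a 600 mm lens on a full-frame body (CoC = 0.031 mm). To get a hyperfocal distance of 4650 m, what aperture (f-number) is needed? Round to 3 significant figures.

f/2.50

Rearrange H = f²/(N·c) + f for N: N = f² / ((H − f)·c).
N = 600² / ((4650000 − 600) × 0.031) = 360000 / 144131 ≈ 2.50.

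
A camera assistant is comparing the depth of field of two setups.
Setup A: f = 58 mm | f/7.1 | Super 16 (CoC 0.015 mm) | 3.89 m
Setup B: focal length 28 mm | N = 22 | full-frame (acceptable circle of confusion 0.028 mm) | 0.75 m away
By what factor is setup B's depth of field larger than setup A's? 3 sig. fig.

Setup A: H = 58²/(7.1×0.015) + 58 ≈ 31644.9 mm; DoF = Df − Dn = 4427.08 − 3469.14 ≈ 957.94 mm.
Setup B: H = 28²/(22×0.028) + 28 ≈ 1300.7 mm; DoF = Df − Dn = 1733.2 − 478.5 ≈ 1254.7 mm.
Ratio = 1254.7 / 957.94 ≈ 1.31.

1.31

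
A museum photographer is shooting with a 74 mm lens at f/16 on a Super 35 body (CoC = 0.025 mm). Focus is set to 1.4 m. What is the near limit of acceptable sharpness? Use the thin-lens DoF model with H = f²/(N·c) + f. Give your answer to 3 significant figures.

Hyperfocal distance H = f²/(N·c) + f = 74²/(16 × 0.025) + 74 = 5476/0.4 + 74 ≈ 13764.0 mm ≈ 13.76 m.
Near limit Dn = s·(H − f)/(H + s − 2f) = 1400 × (13764.0 − 74) / (13764.0 + 1400 − 2 × 74) = 1400 × 13690.0 / 15016.0 ≈ 1276.4 mm ≈ 1.28 m.

1.28 m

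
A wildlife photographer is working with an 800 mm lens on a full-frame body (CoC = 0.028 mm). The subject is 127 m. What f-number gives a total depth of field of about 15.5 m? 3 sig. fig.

Write h = H − f = f²/(N·c). The thin-lens limits are Dn = s·h/(h + (s−f)) and Df = s·h/(h − (s−f)), so DoF = Df − Dn = 2·s·(s−f)·h / (h² − (s−f)²).
That is a quadratic in h: DoF·h² − 2·s·(s−f)·h − DoF·(s−f)² = 0 ⇒ h = (s−f)·(s + √(s² + DoF²)) / DoF = 126200 × (127000 + √(127000² + 15500²)) / 15500 = 126200 × (127000 + 127942) / 15500 ≈ 2075724 mm.
Then N = f²/(c·h) = 800² / (0.028 × 2075724) = 640000 / 58120 ≈ 11.

f/11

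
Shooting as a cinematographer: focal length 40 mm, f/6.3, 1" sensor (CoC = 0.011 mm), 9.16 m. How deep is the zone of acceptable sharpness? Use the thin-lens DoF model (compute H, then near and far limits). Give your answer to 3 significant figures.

Hyperfocal distance H = f²/(N·c) + f = 40²/(6.3 × 0.011) + 40 = 1600/0.0693 + 40 ≈ 23128.0 mm ≈ 23.13 m.
Near limit Dn = s·(H − f)/(H + s − 2f) = 9160 × (23128.0 − 40) / (23128.0 + 9160 − 2 × 40) = 9160 × 23088.0 / 32208.0 ≈ 6566.3 mm.
Far limit Df = s·(H − f)/(H − s) = 9160 × (23128.0 − 40) / (23128.0 − 9160) = 9160 × 23088.0 / 13968.0 ≈ 15140.7 mm.
Depth of field = Df − Dn = 15140.7 − 6566.3 ≈ 8574.4 mm ≈ 8.57 m.

8.57 m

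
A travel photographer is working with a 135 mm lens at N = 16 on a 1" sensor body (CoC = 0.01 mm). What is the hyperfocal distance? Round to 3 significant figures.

114 m

Hyperfocal distance H = f²/(N·c) + f = 135²/(16 × 0.01) + 135 = 18225/0.16 + 135 ≈ 114041.2 mm ≈ 114 m.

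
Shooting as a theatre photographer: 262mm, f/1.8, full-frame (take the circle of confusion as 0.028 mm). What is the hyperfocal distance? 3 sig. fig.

1360 m

Hyperfocal distance H = f²/(N·c) + f = 262²/(1.8 × 0.028) + 262 = 68644/0.0504 + 262 ≈ 1362246.1 mm ≈ 1360 m.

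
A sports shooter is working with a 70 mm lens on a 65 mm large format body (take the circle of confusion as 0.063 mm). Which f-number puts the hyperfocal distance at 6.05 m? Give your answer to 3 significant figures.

Rearrange H = f²/(N·c) + f for N: N = f² / ((H − f)·c).
N = 70² / ((6050 − 70) × 0.063) = 4900 / 376.7 ≈ 13.

f/13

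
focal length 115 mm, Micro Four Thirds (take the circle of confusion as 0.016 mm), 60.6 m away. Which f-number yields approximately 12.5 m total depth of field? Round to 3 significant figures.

Write h = H − f = f²/(N·c). The thin-lens limits are Dn = s·h/(h + (s−f)) and Df = s·h/(h − (s−f)), so DoF = Df − Dn = 2·s·(s−f)·h / (h² − (s−f)²).
That is a quadratic in h: DoF·h² − 2·s·(s−f)·h − DoF·(s−f)² = 0 ⇒ h = (s−f)·(s + √(s² + DoF²)) / DoF = 60485 × (60600 + √(60600² + 12500²)) / 12500 = 60485 × (60600 + 61875.8) / 12500 ≈ 592636 mm.
Then N = f²/(c·h) = 115² / (0.016 × 592636) = 13225 / 9482.2 ≈ 1.39.

f/1.39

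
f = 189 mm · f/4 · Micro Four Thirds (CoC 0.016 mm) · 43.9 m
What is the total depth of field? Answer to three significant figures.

6.92 m

Hyperfocal distance H = f²/(N·c) + f = 189²/(4 × 0.016) + 189 = 35721/0.064 + 189 ≈ 558329.6 mm ≈ 558.3 m.
Near limit Dn = s·(H − f)/(H + s − 2f) = 43900 × (558329.6 − 189) / (558329.6 + 43900 − 2 × 189) = 43900 × 558140.6 / 601851.6 ≈ 40711.7 mm.
Far limit Df = s·(H − f)/(H − s) = 43900 × (558329.6 − 189) / (558329.6 − 43900) = 43900 × 558140.6 / 514429.6 ≈ 47630.2 mm.
Depth of field = Df − Dn = 47630.2 − 40711.7 ≈ 6918.5 mm ≈ 6.92 m.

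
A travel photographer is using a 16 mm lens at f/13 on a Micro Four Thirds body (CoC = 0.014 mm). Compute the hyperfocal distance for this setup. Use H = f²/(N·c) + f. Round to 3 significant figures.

Hyperfocal distance H = f²/(N·c) + f = 16²/(13 × 0.014) + 16 = 256/0.182 + 16 ≈ 1422.6 mm ≈ 1.42 m.

1.42 m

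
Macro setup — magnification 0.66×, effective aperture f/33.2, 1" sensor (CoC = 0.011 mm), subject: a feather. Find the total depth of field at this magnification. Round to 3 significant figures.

1.68 mm

At magnification m, DoF ≈ 2·N_eff·c/m² = 2 × 33.2 × 0.011 / 0.66² = 0.7304 / 0.4356 ≈ 1.68 mm.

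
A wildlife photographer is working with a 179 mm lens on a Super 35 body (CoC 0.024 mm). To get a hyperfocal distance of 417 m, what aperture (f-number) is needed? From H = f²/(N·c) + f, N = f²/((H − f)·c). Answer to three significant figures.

f/3.20

Rearrange H = f²/(N·c) + f for N: N = f² / ((H − f)·c).
N = 179² / ((417000 − 179) × 0.024) = 32041 / 10004 ≈ 3.20.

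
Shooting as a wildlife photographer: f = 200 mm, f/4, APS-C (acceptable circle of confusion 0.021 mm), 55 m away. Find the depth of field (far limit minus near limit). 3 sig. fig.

12.8 m

Hyperfocal distance H = f²/(N·c) + f = 200²/(4 × 0.021) + 200 = 40000/0.084 + 200 ≈ 476390.5 mm ≈ 476.4 m.
Near limit Dn = s·(H − f)/(H + s − 2f) = 55000 × (476390.5 − 200) / (476390.5 + 55000 − 2 × 200) = 55000 × 476190.5 / 530990.5 ≈ 49324 mm.
Far limit Df = s·(H − f)/(H − s) = 55000 × (476390.5 − 200) / (476390.5 − 55000) = 55000 × 476190.5 / 421390.5 ≈ 62153 mm.
Depth of field = Df − Dn = 62153 − 49324 ≈ 12829 mm ≈ 12.8 m.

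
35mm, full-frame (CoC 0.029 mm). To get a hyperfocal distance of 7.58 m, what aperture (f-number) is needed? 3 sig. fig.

f/5.60

Rearrange H = f²/(N·c) + f for N: N = f² / ((H − f)·c).
N = 35² / ((7580 − 35) × 0.029) = 1225 / 218.8 ≈ 5.60.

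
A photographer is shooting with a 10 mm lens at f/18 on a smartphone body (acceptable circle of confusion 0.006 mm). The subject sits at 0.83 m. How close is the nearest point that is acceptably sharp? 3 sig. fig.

Hyperfocal distance H = f²/(N·c) + f = 10²/(18 × 0.006) + 10 = 100/0.108 + 10 ≈ 935.9 mm ≈ 0.936 m.
Near limit Dn = s·(H − f)/(H + s − 2f) = 830 × (935.9 − 10) / (935.9 + 830 − 2 × 10) = 830 × 925.9 / 1745.9 ≈ 440.18 mm.

440 mm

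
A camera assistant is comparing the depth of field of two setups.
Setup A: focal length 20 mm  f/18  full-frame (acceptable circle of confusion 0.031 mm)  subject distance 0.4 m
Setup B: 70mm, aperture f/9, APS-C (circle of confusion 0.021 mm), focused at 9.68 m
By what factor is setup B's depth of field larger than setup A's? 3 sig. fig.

14.1

Setup A: H = 20²/(18×0.031) + 20 ≈ 736.8 mm; DoF = Df − Dn = 851.24 − 261.42 ≈ 589.82 mm.
Setup B: H = 70²/(9×0.021) + 70 ≈ 25995.9 mm; DoF = Df − Dn = 15381.5 − 7062.2 ≈ 8319.3 mm.
Ratio = 8319.3 / 589.82 ≈ 14.1.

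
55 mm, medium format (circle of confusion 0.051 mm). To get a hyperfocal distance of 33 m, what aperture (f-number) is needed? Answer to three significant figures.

Rearrange H = f²/(N·c) + f for N: N = f² / ((H − f)·c).
N = 55² / ((33000 − 55) × 0.051) = 3025 / 1680 ≈ 1.80.

f/1.80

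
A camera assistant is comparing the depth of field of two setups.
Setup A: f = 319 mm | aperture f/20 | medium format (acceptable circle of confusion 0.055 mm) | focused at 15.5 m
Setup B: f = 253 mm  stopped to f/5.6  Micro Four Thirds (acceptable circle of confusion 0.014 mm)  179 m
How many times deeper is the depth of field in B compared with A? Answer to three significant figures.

15.7

Setup A: H = 319²/(20×0.055) + 319 ≈ 92829.0 mm; DoF = Df − Dn = 18542.9 − 13315.0 ≈ 5227.9 mm.
Setup B: H = 253²/(5.6×0.014) + 253 ≈ 816694.3 mm; DoF = Df − Dn = 229174 − 146850 ≈ 82324 mm.
Ratio = 82324 / 5227.9 ≈ 15.7.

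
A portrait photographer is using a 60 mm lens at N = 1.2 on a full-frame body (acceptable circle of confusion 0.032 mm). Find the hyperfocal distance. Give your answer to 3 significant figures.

93.8 m

Hyperfocal distance H = f²/(N·c) + f = 60²/(1.2 × 0.032) + 60 = 3600/0.0384 + 60 ≈ 93810.0 mm ≈ 93.8 m.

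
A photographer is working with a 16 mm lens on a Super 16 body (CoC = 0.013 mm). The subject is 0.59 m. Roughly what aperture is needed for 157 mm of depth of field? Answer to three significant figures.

Write h = H − f = f²/(N·c). The thin-lens limits are Dn = s·h/(h + (s−f)) and Df = s·h/(h − (s−f)), so DoF = Df − Dn = 2·s·(s−f)·h / (h² − (s−f)²).
That is a quadratic in h: DoF·h² − 2·s·(s−f)·h − DoF·(s−f)² = 0 ⇒ h = (s−f)·(s + √(s² + DoF²)) / DoF = 574 × (590 + √(590² + 157²)) / 157 = 574 × (590 + 610.532) / 157 ≈ 4389.2 mm.
Then N = f²/(c·h) = 16² / (0.013 × 4389.2) = 256 / 57.060 ≈ 4.49.

f/4.49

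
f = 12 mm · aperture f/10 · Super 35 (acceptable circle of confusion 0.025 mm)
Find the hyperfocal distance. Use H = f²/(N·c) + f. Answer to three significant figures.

Hyperfocal distance H = f²/(N·c) + f = 12²/(10 × 0.025) + 12 = 144/0.25 + 12 ≈ 588.0 mm ≈ 0.588 m.

0.588 m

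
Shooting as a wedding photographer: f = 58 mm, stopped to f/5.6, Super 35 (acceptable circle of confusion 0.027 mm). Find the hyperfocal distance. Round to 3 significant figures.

22.3 m

Hyperfocal distance H = f²/(N·c) + f = 58²/(5.6 × 0.027) + 58 = 3364/0.1512 + 58 ≈ 22306.7 mm ≈ 22.3 m.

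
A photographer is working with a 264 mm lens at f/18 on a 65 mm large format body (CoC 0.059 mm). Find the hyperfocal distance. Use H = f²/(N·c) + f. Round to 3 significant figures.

65.9 m

Hyperfocal distance H = f²/(N·c) + f = 264²/(18 × 0.059) + 264 = 69696/1.062 + 264 ≈ 65891.1 mm ≈ 65.9 m.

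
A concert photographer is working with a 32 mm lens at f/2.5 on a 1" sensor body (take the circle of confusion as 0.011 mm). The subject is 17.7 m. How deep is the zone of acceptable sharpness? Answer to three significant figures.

Hyperfocal distance H = f²/(N·c) + f = 32²/(2.5 × 0.011) + 32 = 1024/0.0275 + 32 ≈ 37268.4 mm ≈ 37.27 m.
Near limit Dn = s·(H − f)/(H + s − 2f) = 17700 × (37268.4 − 32) / (37268.4 + 17700 − 2 × 32) = 17700 × 37236.4 / 54904.4 ≈ 12004 mm.
Far limit Df = s·(H − f)/(H − s) = 17700 × (37268.4 − 32) / (37268.4 − 17700) = 17700 × 37236.4 / 19568.4 ≈ 33681 mm.
Depth of field = Df − Dn = 33681 − 12004 ≈ 21677 mm ≈ 21.7 m.

21.7 m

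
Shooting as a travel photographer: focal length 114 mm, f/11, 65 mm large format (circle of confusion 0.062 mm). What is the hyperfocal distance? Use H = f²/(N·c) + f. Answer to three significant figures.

19.2 m

Hyperfocal distance H = f²/(N·c) + f = 114²/(11 × 0.062) + 114 = 12996/0.682 + 114 ≈ 19169.7 mm ≈ 19.2 m.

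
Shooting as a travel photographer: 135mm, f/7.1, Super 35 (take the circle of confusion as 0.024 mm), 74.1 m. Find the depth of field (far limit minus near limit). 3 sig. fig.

Hyperfocal distance H = f²/(N·c) + f = 135²/(7.1 × 0.024) + 135 = 18225/0.1704 + 135 ≈ 107089.2 mm ≈ 107.1 m.
Near limit Dn = s·(H − f)/(H + s − 2f) = 74100 × (107089.2 − 135) / (107089.2 + 74100 − 2 × 135) = 74100 × 106954.2 / 180919.2 ≈ 43806 mm.
Far limit Df = s·(H − f)/(H − s) = 74100 × (107089.2 − 135) / (107089.2 − 74100) = 74100 × 106954.2 / 32989.2 ≈ 240239 mm.
Depth of field = Df − Dn = 240239 − 43806 ≈ 196433 mm ≈ 196 m.

196 m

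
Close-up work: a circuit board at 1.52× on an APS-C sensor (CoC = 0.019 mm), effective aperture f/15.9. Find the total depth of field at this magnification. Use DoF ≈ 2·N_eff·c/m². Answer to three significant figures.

0.262 mm

At magnification m, DoF ≈ 2·N_eff·c/m² = 2 × 15.9 × 0.019 / 1.52² = 0.6042 / 2.31 ≈ 0.262 mm.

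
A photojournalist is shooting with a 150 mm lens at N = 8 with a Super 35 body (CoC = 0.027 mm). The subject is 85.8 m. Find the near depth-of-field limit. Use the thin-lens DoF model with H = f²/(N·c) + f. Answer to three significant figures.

47.1 m

Hyperfocal distance H = f²/(N·c) + f = 150²/(8 × 0.027) + 150 = 22500/0.216 + 150 ≈ 104316.7 mm ≈ 104.3 m.
Near limit Dn = s·(H − f)/(H + s − 2f) = 85800 × (104316.7 − 150) / (104316.7 + 85800 − 2 × 150) = 85800 × 104166.7 / 189816.7 ≈ 47085 mm ≈ 47.1 m.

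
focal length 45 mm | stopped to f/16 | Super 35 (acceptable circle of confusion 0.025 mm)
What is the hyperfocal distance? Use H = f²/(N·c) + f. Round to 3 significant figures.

5.11 m

Hyperfocal distance H = f²/(N·c) + f = 45²/(16 × 0.025) + 45 = 2025/0.4 + 45 ≈ 5107.5 mm ≈ 5.11 m.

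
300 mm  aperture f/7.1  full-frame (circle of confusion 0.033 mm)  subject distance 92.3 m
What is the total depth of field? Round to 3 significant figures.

46.9 m

Hyperfocal distance H = f²/(N·c) + f = 300²/(7.1 × 0.033) + 300 = 90000/0.2343 + 300 ≈ 384422.9 mm ≈ 384.4 m.
Near limit Dn = s·(H − f)/(H + s − 2f) = 92300 × (384422.9 − 300) / (384422.9 + 92300 − 2 × 300) = 92300 × 384122.9 / 476122.9 ≈ 74465 mm.
Far limit Df = s·(H − f)/(H − s) = 92300 × (384422.9 − 300) / (384422.9 − 92300) = 92300 × 384122.9 / 292122.9 ≈ 121369 mm.
Depth of field = Df − Dn = 121369 − 74465 ≈ 46904 mm ≈ 46.9 m.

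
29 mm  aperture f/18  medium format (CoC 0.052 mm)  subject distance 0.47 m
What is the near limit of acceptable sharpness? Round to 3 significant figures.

Hyperfocal distance H = f²/(N·c) + f = 29²/(18 × 0.052) + 29 = 841/0.936 + 29 ≈ 927.5 mm ≈ 0.928 m.
Near limit Dn = s·(H − f)/(H + s − 2f) = 470 × (927.5 − 29) / (927.5 + 470 − 2 × 29) = 470 × 898.5 / 1339.5 ≈ 315.26 mm.

315 mm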